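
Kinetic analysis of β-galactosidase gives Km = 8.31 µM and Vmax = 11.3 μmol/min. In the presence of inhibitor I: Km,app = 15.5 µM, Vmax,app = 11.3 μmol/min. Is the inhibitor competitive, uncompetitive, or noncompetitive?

Km increases (8.31 → 15.5 µM) while Vmax is unchanged — the hallmark of competitive inhibition.

competitive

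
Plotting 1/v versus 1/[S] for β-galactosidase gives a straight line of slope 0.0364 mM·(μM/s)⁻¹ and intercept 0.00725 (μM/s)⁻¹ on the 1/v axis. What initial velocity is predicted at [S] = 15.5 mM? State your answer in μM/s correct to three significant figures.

The y-intercept is 1/Vmax, so Vmax = 1/0.00725 = 138 μM/s.
The slope is Km/Vmax, so Km = 0.0364 × 138 = 5.02 mM.
Then v = 138 × 15.5/(5.02 + 15.5) = 104 μM/s.

104 μM/s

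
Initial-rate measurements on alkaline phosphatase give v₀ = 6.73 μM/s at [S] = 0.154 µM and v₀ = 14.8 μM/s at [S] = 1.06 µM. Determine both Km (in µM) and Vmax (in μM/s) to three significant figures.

In reciprocal form, 1/v = (Km/Vmax)·(1/[S]) + 1/Vmax. The two points give (1/[S], 1/v) = (6.494, 0.1486) and (0.9434, 0.06757).
Slope = (0.1486 − 0.06757)/(6.494 − 0.9434) = 0.01460; intercept = 0.1486 − 0.01460×6.494 = 0.05380.
Vmax = 1/intercept = 18.6 μM/s; Km = slope × Vmax = 0.01460 × 18.6 = 0.271 µM.

Km = 0.271 µM; Vmax = 18.6 μM/s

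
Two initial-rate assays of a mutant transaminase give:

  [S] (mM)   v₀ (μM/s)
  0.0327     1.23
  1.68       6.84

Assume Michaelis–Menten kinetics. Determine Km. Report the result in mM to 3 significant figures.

0.167 mM

From v = Vmax[S]/(Km+[S]), each point gives Vmax = v(Km+[S])/[S].
Equating: 1.23(Km+0.0327)/0.0327 = 6.84(Km+1.68)/1.68.
37.61·Km + 1.23 = 4.071·Km + 6.84, so (37.61 − 4.071)·Km = 6.84 − 1.23.
Km = 5.610/33.54 = 0.167 mM; then Vmax = 1.23(0.167+0.0327)/0.0327 = 7.52 μM/s.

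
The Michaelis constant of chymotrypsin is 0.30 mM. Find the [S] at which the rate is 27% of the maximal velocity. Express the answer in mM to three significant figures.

0.111 mM

v/Vmax = [S]/(Km+[S]) = 0.27, so [S] = Km·0.27/(1 − 0.27) = 0.30 × 0.3699.
[S] = 0.111 mM.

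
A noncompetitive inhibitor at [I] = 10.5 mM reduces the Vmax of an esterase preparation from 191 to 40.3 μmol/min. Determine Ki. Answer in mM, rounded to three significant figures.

2.81 mM

Noncompetitive: Vmax,app = Vmax/α with α = 1 + [I]/Ki.
α = Vmax/Vmax,app = 191/40.3 = 4.739.
Since α = 1 + [I]/Ki, [I]/Ki = 4.739 − 1 = 3.739 and Ki = 10.5/3.739 = 2.81 mM.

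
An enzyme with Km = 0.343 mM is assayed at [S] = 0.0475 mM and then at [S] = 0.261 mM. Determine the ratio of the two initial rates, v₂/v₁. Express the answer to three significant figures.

3.55

The fractional saturations are [S]/(Km+[S]) = 0.0475/0.3905 = 0.1216 and 0.261/0.6040 = 0.4321.
v₂/v₁ is just their ratio: 0.4321/0.1216 = 3.55.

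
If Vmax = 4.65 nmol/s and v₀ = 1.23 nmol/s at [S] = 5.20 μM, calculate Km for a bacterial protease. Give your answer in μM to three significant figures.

v/Vmax = 1.23/4.65 = 0.2645 = [S]/(Km+[S]).
So Km + [S] = [S]/0.2645 = 19.66 μM, giving Km = 19.66 − 5.20 = 14.5 μM.

14.5 μM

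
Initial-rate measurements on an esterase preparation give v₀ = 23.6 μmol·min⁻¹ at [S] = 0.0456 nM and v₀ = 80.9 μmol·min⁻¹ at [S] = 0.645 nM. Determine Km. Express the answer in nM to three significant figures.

0.146 nM

From v = Vmax[S]/(Km+[S]), each point gives Vmax = v(Km+[S])/[S].
Equating: 23.6(Km+0.0456)/0.0456 = 80.9(Km+0.645)/0.645.
517.5·Km + 23.6 = 125.4·Km + 80.9, so (517.5 − 125.4)·Km = 80.9 − 23.6.
Km = 57.30/392.1 = 0.146 nM; then Vmax = 23.6(0.146+0.0456)/0.0456 = 99.2 μmol·min⁻¹.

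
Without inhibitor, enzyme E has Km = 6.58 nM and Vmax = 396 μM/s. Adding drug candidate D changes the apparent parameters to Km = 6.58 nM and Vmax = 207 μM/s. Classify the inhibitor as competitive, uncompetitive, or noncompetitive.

Vmax decreases (396 → 207 μM/s) while Km is unchanged — pure noncompetitive inhibition.

noncompetitive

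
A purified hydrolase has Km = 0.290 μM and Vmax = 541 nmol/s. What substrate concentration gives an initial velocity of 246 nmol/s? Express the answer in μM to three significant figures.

Rearranging v = Vmax[S]/(Km+[S]) gives [S] = Km·v/(Vmax − v).
[S] = 0.290 × 246 / (541 − 246) = 71.34/295.0 = 0.242 μM.

0.242 μM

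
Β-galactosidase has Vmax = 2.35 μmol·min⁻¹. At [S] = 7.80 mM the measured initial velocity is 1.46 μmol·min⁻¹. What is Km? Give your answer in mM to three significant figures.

4.75 mM

v/Vmax = 1.46/2.35 = 0.6213 = [S]/(Km+[S]).
So Km + [S] = [S]/0.6213 = 12.55 mM, giving Km = 12.55 − 7.80 = 4.75 mM.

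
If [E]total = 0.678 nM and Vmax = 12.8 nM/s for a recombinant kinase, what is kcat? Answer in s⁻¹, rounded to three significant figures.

18.9 s⁻¹

kcat = Vmax/[E]total = 12.8 nM/s / 0.678 nM = 18.9 s⁻¹.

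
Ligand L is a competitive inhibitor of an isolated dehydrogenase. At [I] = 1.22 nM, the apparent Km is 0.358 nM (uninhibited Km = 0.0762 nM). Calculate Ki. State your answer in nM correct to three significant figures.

0.330 nM

Competitive: Km,app = α·Km with α = 1 + [I]/Ki.
α = Km,app/Km = 0.358/0.0762 = 4.698.
Since α = 1 + [I]/Ki, [I]/Ki = 4.698 − 1 = 3.698 and Ki = 1.22/3.698 = 0.330 nM.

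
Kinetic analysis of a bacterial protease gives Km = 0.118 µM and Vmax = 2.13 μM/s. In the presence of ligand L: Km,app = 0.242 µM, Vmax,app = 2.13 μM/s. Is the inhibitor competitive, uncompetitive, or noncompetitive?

Km increases (0.118 → 0.242 µM) while Vmax is unchanged — the hallmark of competitive inhibition.

competitive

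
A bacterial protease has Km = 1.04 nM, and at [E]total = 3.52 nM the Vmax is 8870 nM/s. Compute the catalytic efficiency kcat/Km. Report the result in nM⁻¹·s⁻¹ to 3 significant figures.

2420 nM⁻¹·s⁻¹

kcat = Vmax/[E]total = 8870/3.52 = 2520 s⁻¹.
kcat/Km = 2520/1.04 = 2420 nM⁻¹·s⁻¹.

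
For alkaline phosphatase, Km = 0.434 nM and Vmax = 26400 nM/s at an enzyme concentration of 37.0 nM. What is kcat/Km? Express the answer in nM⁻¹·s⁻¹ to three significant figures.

1640 nM⁻¹·s⁻¹

kcat = Vmax/[E]total = 26400/37.0 = 714 s⁻¹.
kcat/Km = 714/0.434 = 1640 nM⁻¹·s⁻¹.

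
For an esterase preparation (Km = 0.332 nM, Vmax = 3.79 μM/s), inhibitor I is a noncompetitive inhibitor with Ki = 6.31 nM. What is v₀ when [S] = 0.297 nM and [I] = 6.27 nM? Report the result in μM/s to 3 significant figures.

0.898 μM/s

α = 1 + [I]/Ki = 1 + 6.27/6.31 = 1.994.
For a noncompetitive inhibitor, Vmax is reduced to Vmax/α while Km is unchanged: Km,app = 0.332 nM, Vmax,app = 1.90 μM/s.
v = Vmax,app·[S]/(Km,app + [S]) = 1.90 × 0.297/(0.332 + 0.297) = 0.898 μM/s.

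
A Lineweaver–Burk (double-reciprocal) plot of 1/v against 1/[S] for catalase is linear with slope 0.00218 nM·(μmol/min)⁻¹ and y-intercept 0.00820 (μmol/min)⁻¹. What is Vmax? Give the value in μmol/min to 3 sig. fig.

122 μmol/min

The y-intercept of a Lineweaver–Burk plot equals 1/Vmax, so Vmax = 1/0.00820 = 122 μmol/min.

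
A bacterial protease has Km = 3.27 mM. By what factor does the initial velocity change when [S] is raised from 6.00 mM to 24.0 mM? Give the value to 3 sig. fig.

The fractional saturations are [S]/(Km+[S]) = 6.00/9.270 = 0.6472 and 24.0/27.27 = 0.8801.
v₂/v₁ is just their ratio: 0.8801/0.6472 = 1.36.

1.36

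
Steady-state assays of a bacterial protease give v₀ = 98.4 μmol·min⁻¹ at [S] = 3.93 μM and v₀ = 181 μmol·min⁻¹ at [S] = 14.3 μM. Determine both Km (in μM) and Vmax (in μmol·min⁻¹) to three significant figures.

Km = 6.67 μM; Vmax = 265 μmol·min⁻¹

From v = Vmax[S]/(Km+[S]), each point gives Vmax = v(Km+[S])/[S].
Equating: 98.4(Km+3.93)/3.93 = 181(Km+14.3)/14.3.
25.04·Km + 98.4 = 12.66·Km + 181, so (25.04 − 12.66)·Km = 181 − 98.4.
Km = 82.60/12.38 = 6.67 μM; then Vmax = 98.4(6.67+3.93)/3.93 = 265 μmol·min⁻¹.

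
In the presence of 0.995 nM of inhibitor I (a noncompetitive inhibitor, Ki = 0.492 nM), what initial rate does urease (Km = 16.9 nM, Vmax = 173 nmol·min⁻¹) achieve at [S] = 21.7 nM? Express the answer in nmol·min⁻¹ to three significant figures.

32.2 nmol·min⁻¹

With α = 1 + [I]/Ki = 1 + 0.995/0.492 = 3.022, the noncompetitive rate law is v = (Vmax/α)·[S] / (Km + [S]).
v = (173/3.022)×21.7 / (16.9 + 21.7) = 1242/38.60 = 32.2 nmol·min⁻¹.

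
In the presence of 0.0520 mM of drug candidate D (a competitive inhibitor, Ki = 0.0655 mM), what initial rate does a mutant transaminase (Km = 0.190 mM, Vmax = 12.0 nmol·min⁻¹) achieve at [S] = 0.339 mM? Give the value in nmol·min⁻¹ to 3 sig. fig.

5.98 nmol·min⁻¹

With α = 1 + [I]/Ki = 1 + 0.0520/0.0655 = 1.794, the competitive rate law is v = Vmax[S] / (αKm + [S]).
v = 12.0×0.339 / (1.794×0.190 + 0.339) = 4.068/0.6798 = 5.98 nmol·min⁻¹.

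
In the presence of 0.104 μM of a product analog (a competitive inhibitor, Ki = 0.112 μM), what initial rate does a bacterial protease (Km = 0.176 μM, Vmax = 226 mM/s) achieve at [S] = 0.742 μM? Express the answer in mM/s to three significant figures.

With α = 1 + [I]/Ki = 1 + 0.104/0.112 = 1.929, the competitive rate law is v = Vmax[S] / (αKm + [S]).
v = 226×0.742 / (1.929×0.176 + 0.742) = 167.7/1.081 = 155 mM/s.

155 mM/s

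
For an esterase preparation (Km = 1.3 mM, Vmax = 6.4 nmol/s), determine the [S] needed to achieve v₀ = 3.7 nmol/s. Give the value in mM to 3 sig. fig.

The required fractional saturation is v/Vmax = 3.7/6.4 = 0.5781.
Then [S]/(Km+[S]) = 0.5781 ⇒ [S] = 1.3 × 0.5781/(1 − 0.5781) = 1.78 mM.

1.78 mM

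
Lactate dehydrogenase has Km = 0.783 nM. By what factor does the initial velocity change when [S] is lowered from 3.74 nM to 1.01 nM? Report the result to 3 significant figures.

The fractional saturations are [S]/(Km+[S]) = 3.74/4.523 = 0.8269 and 1.01/1.793 = 0.5633.
v₂/v₁ is just their ratio: 0.5633/0.8269 = 0.681.

0.681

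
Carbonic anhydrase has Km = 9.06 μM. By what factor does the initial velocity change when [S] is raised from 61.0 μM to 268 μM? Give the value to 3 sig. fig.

Since Vmax cancels, v₂/v₁ = [S]₂(Km+[S]₁) / [S]₁(Km+[S]₂).
= 268×(9.06+61.0) / (61.0×(9.06+268)) = 18780/16900 = 1.11.

1.11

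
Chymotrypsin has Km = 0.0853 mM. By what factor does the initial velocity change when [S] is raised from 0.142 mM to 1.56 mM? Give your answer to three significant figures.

1.52

Since Vmax cancels, v₂/v₁ = [S]₂(Km+[S]₁) / [S]₁(Km+[S]₂).
= 1.56×(0.0853+0.142) / (0.142×(0.0853+1.56)) = 0.3546/0.2336 = 1.52.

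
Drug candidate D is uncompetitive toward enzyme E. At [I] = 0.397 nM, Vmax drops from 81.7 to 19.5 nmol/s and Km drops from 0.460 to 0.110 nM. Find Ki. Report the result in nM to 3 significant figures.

0.124 nM

Uncompetitive: Vmax,app = Vmax/α (and Km,app = Km/α) with α = 1 + [I]/Ki.
α = Vmax/Vmax,app = 81.7/19.5 = 4.190.
Since α = 1 + [I]/Ki, [I]/Ki = 4.190 − 1 = 3.190 and Ki = 0.397/3.190 = 0.124 nM.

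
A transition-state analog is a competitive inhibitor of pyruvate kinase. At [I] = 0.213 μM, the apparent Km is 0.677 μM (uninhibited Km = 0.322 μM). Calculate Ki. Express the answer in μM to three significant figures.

0.193 μM

Competitive: Km,app = α·Km with α = 1 + [I]/Ki.
α = Km,app/Km = 0.677/0.322 = 2.102.
Since α = 1 + [I]/Ki, [I]/Ki = 2.102 − 1 = 1.102 and Ki = 0.213/1.102 = 0.193 μM.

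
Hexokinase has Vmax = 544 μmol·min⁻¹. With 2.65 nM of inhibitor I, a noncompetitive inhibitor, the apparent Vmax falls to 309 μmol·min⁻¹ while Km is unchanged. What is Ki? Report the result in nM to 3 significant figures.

Noncompetitive: Vmax,app = Vmax/α with α = 1 + [I]/Ki.
α = Vmax/Vmax,app = 544/309 = 1.761.
Ki = [I]/(α − 1) = 2.65/0.7605 = 3.48 nM.

3.48 nM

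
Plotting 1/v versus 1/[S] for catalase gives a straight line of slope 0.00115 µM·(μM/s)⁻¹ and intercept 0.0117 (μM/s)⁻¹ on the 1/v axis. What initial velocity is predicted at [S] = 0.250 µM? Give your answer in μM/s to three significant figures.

The y-intercept is 1/Vmax, so Vmax = 1/0.0117 = 85.5 μM/s.
The slope is Km/Vmax, so Km = 0.00115 × 85.5 = 0.0983 µM.
Then v = 85.5 × 0.250/(0.0983 + 0.250) = 61.3 μM/s.

61.3 μM/s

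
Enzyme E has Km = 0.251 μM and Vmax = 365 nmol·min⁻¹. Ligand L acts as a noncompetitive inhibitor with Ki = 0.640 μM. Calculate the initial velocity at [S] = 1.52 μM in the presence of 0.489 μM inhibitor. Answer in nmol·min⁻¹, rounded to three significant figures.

α = 1 + [I]/Ki = 1 + 0.489/0.640 = 1.764.
For a noncompetitive inhibitor, Vmax is reduced to Vmax/α while Km is unchanged: Km,app = 0.251 μM, Vmax,app = 207 nmol·min⁻¹.
v = Vmax,app·[S]/(Km,app + [S]) = 207 × 1.52/(0.251 + 1.52) = 178 nmol·min⁻¹.

178 nmol·min⁻¹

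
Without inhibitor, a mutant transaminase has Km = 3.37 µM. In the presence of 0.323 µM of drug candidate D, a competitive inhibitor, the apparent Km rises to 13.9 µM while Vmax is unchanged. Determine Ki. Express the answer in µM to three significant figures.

Competitive: Km,app = α·Km with α = 1 + [I]/Ki.
α = Km,app/Km = 13.9/3.37 = 4.125.
Since α = 1 + [I]/Ki, [I]/Ki = 4.125 − 1 = 3.125 and Ki = 0.323/3.125 = 0.103 µM.

0.103 µM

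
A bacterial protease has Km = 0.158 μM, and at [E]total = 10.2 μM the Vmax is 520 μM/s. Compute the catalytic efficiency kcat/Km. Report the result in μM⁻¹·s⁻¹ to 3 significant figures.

323 μM⁻¹·s⁻¹

kcat = Vmax/[E]total = 520/10.2 = 51.0 s⁻¹.
kcat/Km = 51.0/0.158 = 323 μM⁻¹·s⁻¹.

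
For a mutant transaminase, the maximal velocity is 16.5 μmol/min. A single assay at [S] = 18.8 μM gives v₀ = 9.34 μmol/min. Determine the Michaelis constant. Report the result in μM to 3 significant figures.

From v = Vmax[S]/(Km+[S]), Km = [S](Vmax − v)/v.
Km = 18.8 × (16.5 − 9.34) / 9.34 = 134.6/9.34 = 14.4 μM.

14.4 μM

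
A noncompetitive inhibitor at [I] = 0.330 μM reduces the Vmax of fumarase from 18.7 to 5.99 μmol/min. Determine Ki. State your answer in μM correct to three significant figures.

Noncompetitive: Vmax,app = Vmax/α with α = 1 + [I]/Ki.
α = Vmax/Vmax,app = 18.7/5.99 = 3.122.
Ki = [I]/(α − 1) = 0.330/2.122 = 0.156 μM.

0.156 μM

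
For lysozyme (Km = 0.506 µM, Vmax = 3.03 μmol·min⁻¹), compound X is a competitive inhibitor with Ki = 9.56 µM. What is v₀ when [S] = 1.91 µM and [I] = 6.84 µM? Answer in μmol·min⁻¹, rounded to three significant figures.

2.08 μmol·min⁻¹

α = 1 + [I]/Ki = 1 + 6.84/9.56 = 1.715.
For a competitive inhibitor, Vmax is unchanged and the apparent Km becomes α·Km: Km,app = 0.868 µM, Vmax,app = 3.03 μmol·min⁻¹.
v = Vmax,app·[S]/(Km,app + [S]) = 3.03 × 1.91/(0.868 + 1.91) = 2.08 μmol·min⁻¹.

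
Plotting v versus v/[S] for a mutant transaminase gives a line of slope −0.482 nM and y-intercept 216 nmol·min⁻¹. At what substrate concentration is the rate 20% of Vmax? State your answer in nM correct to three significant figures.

0.120 nM

The Eadie–Hofstee slope gives Km = 0.482 nM (slope = −Km).
v/Vmax = [S]/(Km+[S]) = 0.2 ⇒ [S] = Km·0.2/(1−0.2) = 0.482 × 0.2500 = 0.120 nM.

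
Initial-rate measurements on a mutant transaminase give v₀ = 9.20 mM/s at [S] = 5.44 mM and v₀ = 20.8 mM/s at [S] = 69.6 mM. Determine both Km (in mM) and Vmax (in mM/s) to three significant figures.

In reciprocal form, 1/v = (Km/Vmax)·(1/[S]) + 1/Vmax. The two points give (1/[S], 1/v) = (0.1838, 0.1087) and (0.01437, 0.04808).
Slope = (0.1087 − 0.04808)/(0.1838 − 0.01437) = 0.3577; intercept = 0.1087 − 0.3577×0.1838 = 0.04294.
Vmax = 1/intercept = 23.3 mM/s; Km = slope × Vmax = 0.3577 × 23.3 = 8.33 mM.

Km = 8.33 mM; Vmax = 23.3 mM/s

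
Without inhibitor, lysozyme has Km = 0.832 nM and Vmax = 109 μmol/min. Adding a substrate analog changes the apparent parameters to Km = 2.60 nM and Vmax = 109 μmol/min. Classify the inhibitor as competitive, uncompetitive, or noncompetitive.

Km increases (0.832 → 2.60 nM) while Vmax is unchanged — the hallmark of competitive inhibition.

competitive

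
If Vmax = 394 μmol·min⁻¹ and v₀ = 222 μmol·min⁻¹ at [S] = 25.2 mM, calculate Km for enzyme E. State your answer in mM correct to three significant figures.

19.5 mM

v/Vmax = 222/394 = 0.5635 = [S]/(Km+[S]).
So Km + [S] = [S]/0.5635 = 44.72 mM, giving Km = 44.72 − 25.2 = 19.5 mM.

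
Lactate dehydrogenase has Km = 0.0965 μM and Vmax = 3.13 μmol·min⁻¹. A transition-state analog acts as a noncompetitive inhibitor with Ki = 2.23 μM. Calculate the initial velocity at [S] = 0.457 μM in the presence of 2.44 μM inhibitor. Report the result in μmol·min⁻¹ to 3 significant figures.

α = 1 + [I]/Ki = 1 + 2.44/2.23 = 2.094.
For a noncompetitive inhibitor, Vmax is reduced to Vmax/α while Km is unchanged: Km,app = 0.0965 μM, Vmax,app = 1.49 μmol·min⁻¹.
v = Vmax,app·[S]/(Km,app + [S]) = 1.49 × 0.457/(0.0965 + 0.457) = 1.23 μmol·min⁻¹.

1.23 μmol·min⁻¹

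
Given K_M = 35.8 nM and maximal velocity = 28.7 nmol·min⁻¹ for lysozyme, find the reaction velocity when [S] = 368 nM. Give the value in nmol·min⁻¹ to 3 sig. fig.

26.2 nmol·min⁻¹

v = Vmax·[S]/(Km + [S]) = 28.7 × 368 / (35.8 + 368)
  = 10560 / 403.8 = 26.2 nmol·min⁻¹.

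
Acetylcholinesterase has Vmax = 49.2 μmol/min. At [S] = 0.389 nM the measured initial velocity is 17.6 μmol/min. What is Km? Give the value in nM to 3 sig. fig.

0.698 nM

From v = Vmax[S]/(Km+[S]), Km = [S](Vmax − v)/v.
Km = 0.389 × (49.2 − 17.6) / 17.6 = 12.29/17.6 = 0.698 nM.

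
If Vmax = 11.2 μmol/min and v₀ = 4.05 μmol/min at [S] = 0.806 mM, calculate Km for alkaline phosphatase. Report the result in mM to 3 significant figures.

1.42 mM

v/Vmax = 4.05/11.2 = 0.3616 = [S]/(Km+[S]).
So Km + [S] = [S]/0.3616 = 2.229 mM, giving Km = 2.229 − 0.806 = 1.42 mM.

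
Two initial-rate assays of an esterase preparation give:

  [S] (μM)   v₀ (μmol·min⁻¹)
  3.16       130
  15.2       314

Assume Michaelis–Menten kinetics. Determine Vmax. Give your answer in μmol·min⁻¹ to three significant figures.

500 μmol·min⁻¹

From v = Vmax[S]/(Km+[S]), each point gives Vmax = v(Km+[S])/[S].
Equating: 130(Km+3.16)/3.16 = 314(Km+15.2)/15.2.
41.14·Km + 130 = 20.66·Km + 314, so (41.14 − 20.66)·Km = 314 − 130.
Km = 184.0/20.48 = 8.98 μM; then Vmax = 130(8.98+3.16)/3.16 = 500 μmol·min⁻¹.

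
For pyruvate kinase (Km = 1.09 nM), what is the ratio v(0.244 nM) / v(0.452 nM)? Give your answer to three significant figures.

0.624

The fractional saturations are [S]/(Km+[S]) = 0.452/1.542 = 0.2931 and 0.244/1.334 = 0.1829.
v₂/v₁ is just their ratio: 0.1829/0.2931 = 0.624.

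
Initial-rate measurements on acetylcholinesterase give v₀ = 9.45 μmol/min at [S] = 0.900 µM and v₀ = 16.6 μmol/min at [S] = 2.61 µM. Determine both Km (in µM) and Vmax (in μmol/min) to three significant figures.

Km = 1.73 µM; Vmax = 27.6 μmol/min

From v = Vmax[S]/(Km+[S]), each point gives Vmax = v(Km+[S])/[S].
Equating: 9.45(Km+0.900)/0.900 = 16.6(Km+2.61)/2.61.
10.50·Km + 9.45 = 6.360·Km + 16.6, so (10.50 − 6.360)·Km = 16.6 − 9.45.
Km = 7.150/4.140 = 1.73 µM; then Vmax = 9.45(1.73+0.900)/0.900 = 27.6 μmol/min.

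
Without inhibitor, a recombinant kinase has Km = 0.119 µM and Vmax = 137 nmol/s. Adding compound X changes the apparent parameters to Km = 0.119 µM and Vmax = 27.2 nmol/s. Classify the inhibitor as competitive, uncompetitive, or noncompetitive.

noncompetitive

Vmax decreases (137 → 27.2 nmol/s) while Km is unchanged — pure noncompetitive inhibition.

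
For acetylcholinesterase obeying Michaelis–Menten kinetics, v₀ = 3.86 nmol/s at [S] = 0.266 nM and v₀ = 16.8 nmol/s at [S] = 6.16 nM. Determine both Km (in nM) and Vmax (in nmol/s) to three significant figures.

Km = 1.10 nM; Vmax = 19.8 nmol/s

From v = Vmax[S]/(Km+[S]), each point gives Vmax = v(Km+[S])/[S].
Equating: 3.86(Km+0.266)/0.266 = 16.8(Km+6.16)/6.16.
14.51·Km + 3.86 = 2.727·Km + 16.8, so (14.51 − 2.727)·Km = 16.8 − 3.86.
Km = 12.94/11.78 = 1.10 nM; then Vmax = 3.86(1.10+0.266)/0.266 = 19.8 nmol/s.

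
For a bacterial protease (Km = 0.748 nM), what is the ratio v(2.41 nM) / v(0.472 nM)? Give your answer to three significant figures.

1.97

The fractional saturations are [S]/(Km+[S]) = 0.472/1.220 = 0.3869 and 2.41/3.158 = 0.7631.
v₂/v₁ is just their ratio: 0.7631/0.3869 = 1.97.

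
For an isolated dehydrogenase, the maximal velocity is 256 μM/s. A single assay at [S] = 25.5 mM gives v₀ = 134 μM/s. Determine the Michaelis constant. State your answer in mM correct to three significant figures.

From v = Vmax[S]/(Km+[S]), Km = [S](Vmax − v)/v.
Km = 25.5 × (256 − 134) / 134 = 3111/134 = 23.2 mM.

23.2 mM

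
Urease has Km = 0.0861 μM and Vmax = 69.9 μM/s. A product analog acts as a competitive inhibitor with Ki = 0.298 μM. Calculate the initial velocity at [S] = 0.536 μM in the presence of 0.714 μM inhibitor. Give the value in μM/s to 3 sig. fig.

45.2 μM/s

With α = 1 + [I]/Ki = 1 + 0.714/0.298 = 3.396, the competitive rate law is v = Vmax[S] / (αKm + [S]).
v = 69.9×0.536 / (3.396×0.0861 + 0.536) = 37.47/0.8284 = 45.2 μM/s.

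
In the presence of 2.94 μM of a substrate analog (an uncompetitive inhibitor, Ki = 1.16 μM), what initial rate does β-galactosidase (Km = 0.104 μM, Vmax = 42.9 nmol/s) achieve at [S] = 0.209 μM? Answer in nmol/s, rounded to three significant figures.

10.6 nmol/s

α = 1 + [I]/Ki = 1 + 2.94/1.16 = 3.534.
For an uncompetitive inhibitor, both parameters are divided by α, giving Vmax/α and Km/α: Km,app = 0.0294 μM, Vmax,app = 12.1 nmol/s.
v = Vmax,app·[S]/(Km,app + [S]) = 12.1 × 0.209/(0.0294 + 0.209) = 10.6 nmol/s.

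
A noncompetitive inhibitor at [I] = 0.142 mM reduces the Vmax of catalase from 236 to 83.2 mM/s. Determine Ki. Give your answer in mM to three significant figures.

Noncompetitive: Vmax,app = Vmax/α with α = 1 + [I]/Ki.
α = Vmax/Vmax,app = 236/83.2 = 2.837.
Since α = 1 + [I]/Ki, [I]/Ki = 2.837 − 1 = 1.837 and Ki = 0.142/1.837 = 0.0773 mM.

0.0773 mM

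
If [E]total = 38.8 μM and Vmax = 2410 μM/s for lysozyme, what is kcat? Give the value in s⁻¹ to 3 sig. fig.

kcat = Vmax/[E]total = 2410 μM/s / 38.8 μM = 62.1 s⁻¹.

62.1 s⁻¹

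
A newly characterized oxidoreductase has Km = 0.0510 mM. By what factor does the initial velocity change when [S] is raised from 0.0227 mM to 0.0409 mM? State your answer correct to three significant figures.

1.44

Since Vmax cancels, v₂/v₁ = [S]₂(Km+[S]₁) / [S]₁(Km+[S]₂).
= 0.0409×(0.0510+0.0227) / (0.0227×(0.0510+0.0409)) = 0.003014/0.002086 = 1.44.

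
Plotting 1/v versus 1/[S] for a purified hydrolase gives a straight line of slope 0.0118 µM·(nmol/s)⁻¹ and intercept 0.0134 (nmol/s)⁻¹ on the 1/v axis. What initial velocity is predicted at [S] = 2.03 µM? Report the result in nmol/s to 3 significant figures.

The y-intercept is 1/Vmax, so Vmax = 1/0.0134 = 74.6 nmol/s.
The slope is Km/Vmax, so Km = 0.0118 × 74.6 = 0.881 µM.
Then v = 74.6 × 2.03/(0.881 + 2.03) = 52.0 nmol/s.

52.0 nmol/s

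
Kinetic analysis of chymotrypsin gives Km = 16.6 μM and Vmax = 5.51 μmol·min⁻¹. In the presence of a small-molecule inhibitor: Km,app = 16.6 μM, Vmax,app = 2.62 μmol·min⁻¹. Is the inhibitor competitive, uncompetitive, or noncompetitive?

noncompetitive

Vmax decreases (5.51 → 2.62 μmol·min⁻¹) while Km is unchanged — pure noncompetitive inhibition.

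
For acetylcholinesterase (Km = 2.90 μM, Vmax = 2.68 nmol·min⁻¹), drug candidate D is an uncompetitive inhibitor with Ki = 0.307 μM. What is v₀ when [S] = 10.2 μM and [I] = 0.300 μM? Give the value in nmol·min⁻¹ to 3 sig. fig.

1.19 nmol·min⁻¹

With α = 1 + [I]/Ki = 1 + 0.300/0.307 = 1.977, the uncompetitive rate law is v = (Vmax/α)·[S] / (Km/α + [S]).
v = (2.68/1.977)×10.2 / (2.90/1.977 + 10.2) = 13.83/11.67 = 1.19 nmol·min⁻¹.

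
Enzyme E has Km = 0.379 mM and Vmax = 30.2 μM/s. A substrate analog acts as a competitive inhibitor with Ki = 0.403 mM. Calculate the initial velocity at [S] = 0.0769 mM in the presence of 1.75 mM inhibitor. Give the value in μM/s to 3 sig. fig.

With α = 1 + [I]/Ki = 1 + 1.75/0.403 = 5.342, the competitive rate law is v = Vmax[S] / (αKm + [S]).
v = 30.2×0.0769 / (5.342×0.379 + 0.0769) = 2.322/2.102 = 1.11 μM/s.

1.11 μM/s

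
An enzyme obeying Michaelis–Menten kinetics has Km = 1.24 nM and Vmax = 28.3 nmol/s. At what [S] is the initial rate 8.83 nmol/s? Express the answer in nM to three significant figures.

The required fractional saturation is v/Vmax = 8.83/28.3 = 0.3120.
Then [S]/(Km+[S]) = 0.3120 ⇒ [S] = 1.24 × 0.3120/(1 − 0.3120) = 0.562 nM.

0.562 nM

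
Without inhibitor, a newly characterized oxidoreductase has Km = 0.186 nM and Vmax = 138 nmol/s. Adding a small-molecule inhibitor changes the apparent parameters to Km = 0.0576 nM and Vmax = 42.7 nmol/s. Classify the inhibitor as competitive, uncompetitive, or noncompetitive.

uncompetitive

Both Km and Vmax decrease by the same factor (~3.23-fold) — characteristic of uncompetitive inhibition.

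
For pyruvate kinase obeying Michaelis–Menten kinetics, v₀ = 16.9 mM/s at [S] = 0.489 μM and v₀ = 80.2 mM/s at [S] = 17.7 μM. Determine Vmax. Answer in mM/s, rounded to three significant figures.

89.8 mM/s

From v = Vmax[S]/(Km+[S]), each point gives Vmax = v(Km+[S])/[S].
Equating: 16.9(Km+0.489)/0.489 = 80.2(Km+17.7)/17.7.
34.56·Km + 16.9 = 4.531·Km + 80.2, so (34.56 − 4.531)·Km = 80.2 − 16.9.
Km = 63.30/30.03 = 2.11 μM; then Vmax = 16.9(2.11+0.489)/0.489 = 89.8 mM/s.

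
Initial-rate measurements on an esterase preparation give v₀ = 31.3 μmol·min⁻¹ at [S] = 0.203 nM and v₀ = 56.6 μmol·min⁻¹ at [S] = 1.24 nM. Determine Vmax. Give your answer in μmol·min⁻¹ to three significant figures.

67.2 μmol·min⁻¹

From v = Vmax[S]/(Km+[S]), each point gives Vmax = v(Km+[S])/[S].
Equating: 31.3(Km+0.203)/0.203 = 56.6(Km+1.24)/1.24.
154.2·Km + 31.3 = 45.65·Km + 56.6, so (154.2 − 45.65)·Km = 56.6 − 31.3.
Km = 25.30/108.5 = 0.233 nM; then Vmax = 31.3(0.233+0.203)/0.203 = 67.2 μmol·min⁻¹.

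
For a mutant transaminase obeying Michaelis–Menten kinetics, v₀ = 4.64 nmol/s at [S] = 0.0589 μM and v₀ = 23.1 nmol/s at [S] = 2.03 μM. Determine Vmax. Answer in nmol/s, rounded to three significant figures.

26.2 nmol/s

From v = Vmax[S]/(Km+[S]), each point gives Vmax = v(Km+[S])/[S].
Equating: 4.64(Km+0.0589)/0.0589 = 23.1(Km+2.03)/2.03.
78.78·Km + 4.64 = 11.38·Km + 23.1, so (78.78 − 11.38)·Km = 23.1 − 4.64.
Km = 18.46/67.40 = 0.274 μM; then Vmax = 4.64(0.274+0.0589)/0.0589 = 26.2 nmol/s.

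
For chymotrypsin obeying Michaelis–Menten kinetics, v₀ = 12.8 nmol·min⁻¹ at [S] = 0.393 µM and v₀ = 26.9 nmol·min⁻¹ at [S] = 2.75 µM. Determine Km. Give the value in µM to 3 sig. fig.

From v = Vmax[S]/(Km+[S]), each point gives Vmax = v(Km+[S])/[S].
Equating: 12.8(Km+0.393)/0.393 = 26.9(Km+2.75)/2.75.
32.57·Km + 12.8 = 9.782·Km + 26.9, so (32.57 − 9.782)·Km = 26.9 − 12.8.
Km = 14.10/22.79 = 0.619 µM; then Vmax = 12.8(0.619+0.393)/0.393 = 33.0 nmol·min⁻¹.

0.619 µM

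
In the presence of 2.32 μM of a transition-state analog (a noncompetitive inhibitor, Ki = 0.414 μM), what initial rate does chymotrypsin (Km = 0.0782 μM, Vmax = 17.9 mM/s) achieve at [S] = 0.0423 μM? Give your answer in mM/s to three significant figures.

With α = 1 + [I]/Ki = 1 + 2.32/0.414 = 6.604, the noncompetitive rate law is v = (Vmax/α)·[S] / (Km + [S]).
v = (17.9/6.604)×0.0423 / (0.0782 + 0.0423) = 0.1147/0.1205 = 0.951 mM/s.

0.951 mM/s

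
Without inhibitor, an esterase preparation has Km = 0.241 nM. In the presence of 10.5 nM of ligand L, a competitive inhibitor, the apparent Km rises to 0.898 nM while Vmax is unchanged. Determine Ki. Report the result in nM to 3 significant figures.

3.85 nM

Competitive: Km,app = α·Km with α = 1 + [I]/Ki.
α = Km,app/Km = 0.898/0.241 = 3.726.
Ki = [I]/(α − 1) = 10.5/2.726 = 3.85 nM.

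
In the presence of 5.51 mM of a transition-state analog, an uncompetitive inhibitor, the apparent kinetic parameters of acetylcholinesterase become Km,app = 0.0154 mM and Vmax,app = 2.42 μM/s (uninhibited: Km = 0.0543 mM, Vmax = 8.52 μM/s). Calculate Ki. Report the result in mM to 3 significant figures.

2.19 mM

Uncompetitive: Vmax,app = Vmax/α (and Km,app = Km/α) with α = 1 + [I]/Ki.
α = Vmax/Vmax,app = 8.52/2.42 = 3.521.
Ki = [I]/(α − 1) = 5.51/2.521 = 2.19 mM.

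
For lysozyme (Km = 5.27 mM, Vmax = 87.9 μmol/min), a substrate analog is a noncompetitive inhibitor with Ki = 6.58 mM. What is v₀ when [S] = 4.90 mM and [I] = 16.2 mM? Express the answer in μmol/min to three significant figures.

12.2 μmol/min

α = 1 + [I]/Ki = 1 + 16.2/6.58 = 3.462.
For a noncompetitive inhibitor, Vmax is reduced to Vmax/α while Km is unchanged: Km,app = 5.27 mM, Vmax,app = 25.4 μmol/min.
v = Vmax,app·[S]/(Km,app + [S]) = 25.4 × 4.90/(5.27 + 4.90) = 12.2 μmol/min.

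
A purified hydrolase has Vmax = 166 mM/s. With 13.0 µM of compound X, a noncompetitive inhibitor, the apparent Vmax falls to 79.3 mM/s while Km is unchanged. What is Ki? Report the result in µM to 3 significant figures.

11.9 µM

Noncompetitive: Vmax,app = Vmax/α with α = 1 + [I]/Ki.
α = Vmax/Vmax,app = 166/79.3 = 2.093.
Since α = 1 + [I]/Ki, [I]/Ki = 2.093 − 1 = 1.093 and Ki = 13.0/1.093 = 11.9 µM.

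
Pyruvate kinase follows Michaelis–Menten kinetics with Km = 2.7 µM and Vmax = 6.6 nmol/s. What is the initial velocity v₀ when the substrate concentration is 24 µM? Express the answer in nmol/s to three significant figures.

v = Vmax·[S]/(Km + [S]) = 6.6 × 24 / (2.7 + 24)
  = 158.4 / 26.70 = 5.93 nmol/s.

5.93 nmol/s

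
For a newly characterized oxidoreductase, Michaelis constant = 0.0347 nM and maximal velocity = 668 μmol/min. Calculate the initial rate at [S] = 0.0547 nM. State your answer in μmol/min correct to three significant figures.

409 μmol/min

[S]/(Km+[S]) = 0.0547/0.08940 = 0.6119, the fractional saturation.
v = 0.6119 × Vmax = 0.6119 × 668 = 409 μmol/min.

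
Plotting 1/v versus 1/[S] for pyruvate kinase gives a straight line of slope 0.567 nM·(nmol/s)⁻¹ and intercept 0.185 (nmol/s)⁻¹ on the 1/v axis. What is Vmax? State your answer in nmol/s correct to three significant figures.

5.41 nmol/s

The y-intercept of a Lineweaver–Burk plot equals 1/Vmax, so Vmax = 1/0.185 = 5.41 nmol/s.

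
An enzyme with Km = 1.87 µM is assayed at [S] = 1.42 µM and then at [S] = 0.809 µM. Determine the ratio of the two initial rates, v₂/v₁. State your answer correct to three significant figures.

Since Vmax cancels, v₂/v₁ = [S]₂(Km+[S]₁) / [S]₁(Km+[S]₂).
= 0.809×(1.87+1.42) / (1.42×(1.87+0.809)) = 2.662/3.804 = 0.700.

0.700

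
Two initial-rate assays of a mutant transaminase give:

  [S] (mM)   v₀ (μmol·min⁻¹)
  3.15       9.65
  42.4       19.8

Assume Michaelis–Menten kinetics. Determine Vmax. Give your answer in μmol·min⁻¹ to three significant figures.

In reciprocal form, 1/v = (Km/Vmax)·(1/[S]) + 1/Vmax. The two points give (1/[S], 1/v) = (0.3175, 0.1036) and (0.02358, 0.05051).
Slope = (0.1036 − 0.05051)/(0.3175 − 0.02358) = 0.1808; intercept = 0.1036 − 0.1808×0.3175 = 0.04624.
Vmax = 1/intercept = 21.6 μmol·min⁻¹; Km = slope × Vmax = 0.1808 × 21.6 = 3.91 mM.

21.6 μmol·min⁻¹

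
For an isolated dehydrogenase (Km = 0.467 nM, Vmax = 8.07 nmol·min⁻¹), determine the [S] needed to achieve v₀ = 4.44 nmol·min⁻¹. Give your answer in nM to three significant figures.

Rearranging v = Vmax[S]/(Km+[S]) gives [S] = Km·v/(Vmax − v).
[S] = 0.467 × 4.44 / (8.07 − 4.44) = 2.073/3.630 = 0.571 nM.

0.571 nM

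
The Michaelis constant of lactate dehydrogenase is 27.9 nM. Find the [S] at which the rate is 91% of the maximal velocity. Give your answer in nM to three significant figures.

v/Vmax = [S]/(Km+[S]) = 0.91, so [S] = Km·0.91/(1 − 0.91) = 27.9 × 10.11.
[S] = 282 nM.

282 nM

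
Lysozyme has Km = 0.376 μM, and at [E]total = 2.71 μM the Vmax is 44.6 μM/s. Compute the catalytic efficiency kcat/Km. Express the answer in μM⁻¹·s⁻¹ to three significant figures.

43.8 μM⁻¹·s⁻¹

kcat = Vmax/[E]total = 44.6/2.71 = 16.5 s⁻¹.
kcat/Km = 16.5/0.376 = 43.8 μM⁻¹·s⁻¹.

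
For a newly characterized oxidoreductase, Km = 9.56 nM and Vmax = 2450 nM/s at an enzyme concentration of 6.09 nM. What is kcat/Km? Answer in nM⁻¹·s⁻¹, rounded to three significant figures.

42.1 nM⁻¹·s⁻¹

kcat = Vmax/[E]total = 2450/6.09 = 402 s⁻¹.
kcat/Km = 402/9.56 = 42.1 nM⁻¹·s⁻¹.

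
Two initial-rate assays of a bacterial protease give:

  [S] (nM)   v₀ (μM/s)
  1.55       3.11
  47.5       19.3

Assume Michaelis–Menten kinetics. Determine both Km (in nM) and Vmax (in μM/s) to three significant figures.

Km = 10.1 nM; Vmax = 23.4 μM/s

From v = Vmax[S]/(Km+[S]), each point gives Vmax = v(Km+[S])/[S].
Equating: 3.11(Km+1.55)/1.55 = 19.3(Km+47.5)/47.5.
2.006·Km + 3.11 = 0.4063·Km + 19.3, so (2.006 − 0.4063)·Km = 19.3 − 3.11.
Km = 16.19/1.600 = 10.1 nM; then Vmax = 3.11(10.1+1.55)/1.55 = 23.4 μM/s.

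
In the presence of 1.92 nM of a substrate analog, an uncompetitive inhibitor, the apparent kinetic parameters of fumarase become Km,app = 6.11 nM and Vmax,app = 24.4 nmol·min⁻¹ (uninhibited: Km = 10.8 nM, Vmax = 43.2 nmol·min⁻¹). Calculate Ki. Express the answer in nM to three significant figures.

2.49 nM

Uncompetitive: Vmax,app = Vmax/α (and Km,app = Km/α) with α = 1 + [I]/Ki.
α = Vmax/Vmax,app = 43.2/24.4 = 1.770.
Since α = 1 + [I]/Ki, [I]/Ki = 1.770 − 1 = 0.7705 and Ki = 1.92/0.7705 = 2.49 nM.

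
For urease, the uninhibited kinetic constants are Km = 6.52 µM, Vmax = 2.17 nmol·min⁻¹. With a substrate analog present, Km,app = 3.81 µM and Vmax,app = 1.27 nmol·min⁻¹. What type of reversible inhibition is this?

Both Km and Vmax decrease by the same factor (~1.71-fold) — characteristic of uncompetitive inhibition.

uncompetitive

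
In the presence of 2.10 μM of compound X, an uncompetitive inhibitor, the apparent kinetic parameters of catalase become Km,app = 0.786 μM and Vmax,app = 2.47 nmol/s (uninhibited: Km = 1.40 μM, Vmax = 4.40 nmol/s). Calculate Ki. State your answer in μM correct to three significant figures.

2.69 μM

Uncompetitive: Vmax,app = Vmax/α (and Km,app = Km/α) with α = 1 + [I]/Ki.
α = Vmax/Vmax,app = 4.40/2.47 = 1.781.
Ki = [I]/(α − 1) = 2.10/0.7814 = 2.69 μM.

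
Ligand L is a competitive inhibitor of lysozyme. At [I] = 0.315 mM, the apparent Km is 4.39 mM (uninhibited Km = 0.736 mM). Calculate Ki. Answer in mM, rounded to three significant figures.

0.0634 mM

Competitive: Km,app = α·Km with α = 1 + [I]/Ki.
α = Km,app/Km = 4.39/0.736 = 5.965.
Since α = 1 + [I]/Ki, [I]/Ki = 5.965 − 1 = 4.965 and Ki = 0.315/4.965 = 0.0634 mM.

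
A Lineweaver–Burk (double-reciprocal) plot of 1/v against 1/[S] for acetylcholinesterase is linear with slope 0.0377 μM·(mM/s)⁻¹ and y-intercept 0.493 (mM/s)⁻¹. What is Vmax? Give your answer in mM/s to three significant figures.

The y-intercept of a Lineweaver–Burk plot equals 1/Vmax, so Vmax = 1/0.493 = 2.03 mM/s.

2.03 mM/s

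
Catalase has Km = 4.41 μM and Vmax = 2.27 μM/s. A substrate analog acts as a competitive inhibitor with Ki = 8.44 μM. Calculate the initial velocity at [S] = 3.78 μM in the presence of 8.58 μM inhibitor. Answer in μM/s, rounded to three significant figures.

α = 1 + [I]/Ki = 1 + 8.58/8.44 = 2.017.
For a competitive inhibitor, Vmax is unchanged and the apparent Km becomes α·Km: Km,app = 8.89 μM, Vmax,app = 2.27 μM/s.
v = Vmax,app·[S]/(Km,app + [S]) = 2.27 × 3.78/(8.89 + 3.78) = 0.677 μM/s.

0.677 μM/s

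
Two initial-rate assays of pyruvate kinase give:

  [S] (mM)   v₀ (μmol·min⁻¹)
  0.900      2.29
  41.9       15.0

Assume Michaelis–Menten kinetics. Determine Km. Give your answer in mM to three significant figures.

5.81 mM

From v = Vmax[S]/(Km+[S]), each point gives Vmax = v(Km+[S])/[S].
Equating: 2.29(Km+0.900)/0.900 = 15.0(Km+41.9)/41.9.
2.544·Km + 2.29 = 0.3580·Km + 15.0, so (2.544 − 0.3580)·Km = 15.0 − 2.29.
Km = 12.71/2.186 = 5.81 mM; then Vmax = 2.29(5.81+0.900)/0.900 = 17.1 μmol·min⁻¹.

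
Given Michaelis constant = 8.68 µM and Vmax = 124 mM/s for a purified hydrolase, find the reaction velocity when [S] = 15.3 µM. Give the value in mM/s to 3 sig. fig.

79.1 mM/s

[S]/(Km+[S]) = 15.3/23.98 = 0.6380, the fractional saturation.
v = 0.6380 × Vmax = 0.6380 × 124 = 79.1 mM/s.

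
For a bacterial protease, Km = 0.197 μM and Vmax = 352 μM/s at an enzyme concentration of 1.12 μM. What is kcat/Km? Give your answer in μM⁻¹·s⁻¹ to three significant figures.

kcat = Vmax/[E]total = 352/1.12 = 314 s⁻¹.
kcat/Km = 314/0.197 = 1600 μM⁻¹·s⁻¹.

1600 μM⁻¹·s⁻¹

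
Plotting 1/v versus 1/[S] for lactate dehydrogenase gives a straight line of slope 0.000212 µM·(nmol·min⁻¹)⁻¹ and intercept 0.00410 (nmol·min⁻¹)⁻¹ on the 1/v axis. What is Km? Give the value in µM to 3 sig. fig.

y-intercept = 1/Vmax ⇒ Vmax = 244 nmol·min⁻¹; slope = Km/Vmax ⇒ Km = slope × Vmax.
Km = 0.000212 × 244 = 0.0517 µM.

0.0517 µM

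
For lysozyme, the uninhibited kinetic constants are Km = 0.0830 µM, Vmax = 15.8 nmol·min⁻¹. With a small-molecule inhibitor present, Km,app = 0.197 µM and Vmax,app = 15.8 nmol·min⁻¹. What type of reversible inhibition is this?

Km increases (0.0830 → 0.197 µM) while Vmax is unchanged — the hallmark of competitive inhibition.

competitive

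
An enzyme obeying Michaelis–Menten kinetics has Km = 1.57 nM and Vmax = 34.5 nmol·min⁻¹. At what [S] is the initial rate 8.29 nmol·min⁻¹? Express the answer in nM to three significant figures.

0.497 nM

The required fractional saturation is v/Vmax = 8.29/34.5 = 0.2403.
Then [S]/(Km+[S]) = 0.2403 ⇒ [S] = 1.57 × 0.2403/(1 − 0.2403) = 0.497 nM.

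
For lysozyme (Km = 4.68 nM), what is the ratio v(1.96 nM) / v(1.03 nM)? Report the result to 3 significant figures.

Since Vmax cancels, v₂/v₁ = [S]₂(Km+[S]₁) / [S]₁(Km+[S]₂).
= 1.96×(4.68+1.03) / (1.03×(4.68+1.96)) = 11.19/6.839 = 1.64.

1.64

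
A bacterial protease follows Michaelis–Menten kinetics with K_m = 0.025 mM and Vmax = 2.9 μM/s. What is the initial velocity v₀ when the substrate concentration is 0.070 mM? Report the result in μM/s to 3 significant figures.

v = Vmax·[S]/(Km + [S]) = 2.9 × 0.070 / (0.025 + 0.070)
  = 0.2030 / 0.09500 = 2.14 μM/s.

2.14 μM/s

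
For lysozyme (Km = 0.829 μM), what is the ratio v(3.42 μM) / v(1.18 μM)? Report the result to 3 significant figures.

1.37

Since Vmax cancels, v₂/v₁ = [S]₂(Km+[S]₁) / [S]₁(Km+[S]₂).
= 3.42×(0.829+1.18) / (1.18×(0.829+3.42)) = 6.871/5.014 = 1.37.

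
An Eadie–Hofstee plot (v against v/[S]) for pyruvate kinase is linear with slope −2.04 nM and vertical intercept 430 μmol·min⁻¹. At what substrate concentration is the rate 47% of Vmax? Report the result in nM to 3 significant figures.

The Eadie–Hofstee slope gives Km = 2.04 nM (slope = −Km).
v/Vmax = [S]/(Km+[S]) = 0.47 ⇒ [S] = Km·0.47/(1−0.47) = 2.04 × 0.8868 = 1.81 nM.

1.81 nM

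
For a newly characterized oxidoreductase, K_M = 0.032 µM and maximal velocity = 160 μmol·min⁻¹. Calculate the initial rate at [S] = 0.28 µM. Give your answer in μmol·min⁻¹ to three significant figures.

v = Vmax·[S]/(Km + [S]) = 160 × 0.28 / (0.032 + 0.28)
  = 44.80 / 0.3120 = 144 μmol·min⁻¹.

144 μmol·min⁻¹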